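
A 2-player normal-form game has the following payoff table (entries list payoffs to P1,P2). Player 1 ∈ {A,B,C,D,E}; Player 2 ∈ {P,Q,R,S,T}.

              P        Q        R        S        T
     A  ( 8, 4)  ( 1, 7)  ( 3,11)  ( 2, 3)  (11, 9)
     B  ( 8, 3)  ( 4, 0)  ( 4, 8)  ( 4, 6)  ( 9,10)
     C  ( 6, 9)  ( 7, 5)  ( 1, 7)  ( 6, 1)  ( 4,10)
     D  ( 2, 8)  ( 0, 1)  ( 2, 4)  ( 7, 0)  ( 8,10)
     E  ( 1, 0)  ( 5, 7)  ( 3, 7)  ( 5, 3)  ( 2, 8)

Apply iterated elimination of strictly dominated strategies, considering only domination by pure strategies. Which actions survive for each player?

Remaining: P1:{A,B} P2:{R,T}

P2 drop P (T beats it: A:9>4 B:10>3 C:10>9 D:10>8 E:8>0)
P2 drop Q (T beats it: A:9>7 B:10>0 C:10>5 D:10>1 E:8>7)
P1 drop C (D beats it: R:2>1 S:7>6 T:8>4)
P2 drop S (R beats it: A:11>3 B:8>6 D:4>0 E:7>3)
P1 drop D (A beats it: R:3>2 T:11>8)
P1 drop E (B beats it: R:4>3 T:9>2)
P1→{A,B} P2→{R,T}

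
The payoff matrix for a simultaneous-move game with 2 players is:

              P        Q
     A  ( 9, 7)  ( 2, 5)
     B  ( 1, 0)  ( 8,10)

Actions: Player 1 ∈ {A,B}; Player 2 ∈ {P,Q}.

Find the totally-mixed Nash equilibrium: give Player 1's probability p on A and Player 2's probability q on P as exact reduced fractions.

P1 indiff ⇒ q·9+(1-q)·2 = q·1+(1-q)·8 ⇒ q(8) = (1-q)(6) ⇒ q = 3/7
P2 indiff ⇒ p·7+(1-p)·0 = p·5+(1-p)·10 ⇒ p(2) = (1-p)(10) ⇒ p = 5/6

P1 mixes 5/6 on A; P2 mixes 3/7 on P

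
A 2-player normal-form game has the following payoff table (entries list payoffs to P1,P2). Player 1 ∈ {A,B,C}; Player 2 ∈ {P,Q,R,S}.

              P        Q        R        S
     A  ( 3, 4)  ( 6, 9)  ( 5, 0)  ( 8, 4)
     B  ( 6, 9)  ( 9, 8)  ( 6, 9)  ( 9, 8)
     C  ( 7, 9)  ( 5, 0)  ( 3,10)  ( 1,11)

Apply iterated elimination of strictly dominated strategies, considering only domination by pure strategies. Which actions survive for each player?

P1 drop A (B beats it: P:6>3 Q:9>6 R:6>5 S:9>8)
P2 drop Q (P beats it: B:9>8 C:9>0)
P1→{B,C} P2→{P,R,S}

IESDS → P1:{B,C} P2:{P,R,S}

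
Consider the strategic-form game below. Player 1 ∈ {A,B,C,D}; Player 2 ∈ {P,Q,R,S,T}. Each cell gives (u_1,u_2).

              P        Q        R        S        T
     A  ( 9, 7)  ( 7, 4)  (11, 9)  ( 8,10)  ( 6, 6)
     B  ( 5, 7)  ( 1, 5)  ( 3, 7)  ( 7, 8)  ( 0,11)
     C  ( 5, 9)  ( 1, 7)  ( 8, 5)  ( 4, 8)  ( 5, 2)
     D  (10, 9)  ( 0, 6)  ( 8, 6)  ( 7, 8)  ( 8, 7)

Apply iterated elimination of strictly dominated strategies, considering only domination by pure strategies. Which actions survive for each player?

Survivors P1:{A,D} P2:{P,S}

P1 drop B (A beats it: P:9>5 Q:7>1 R:11>3 S:8>7 T:6>0)
P1 drop C (A beats it: P:9>5 Q:7>1 R:11>8 S:8>4 T:6>5)
P2 drop Q (P beats it: A:7>4 D:9>6)
P2 drop R (S beats it: A:10>9 D:8>6)
P2 drop T (P beats it: A:7>6 D:9>7)
P1→{A,D} P2→{P,S}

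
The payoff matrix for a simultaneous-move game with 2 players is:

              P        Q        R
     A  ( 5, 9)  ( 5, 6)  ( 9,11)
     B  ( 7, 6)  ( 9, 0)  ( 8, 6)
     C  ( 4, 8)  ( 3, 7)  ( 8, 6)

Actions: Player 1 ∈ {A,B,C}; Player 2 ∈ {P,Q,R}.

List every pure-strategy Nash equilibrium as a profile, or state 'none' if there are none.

NE set: (A,R), (B,P)

(A,P): not NE [P1→B gives 7>5; P2→R gives 11>9]
(A,Q): not NE [P1→B gives 9>5; P2→R gives 11>6]
(A,R): NE
(B,P): NE
(B,Q): not NE [P2→R gives 6>0]
(B,R): not NE [P1→A gives 9>8]
(C,P): not NE [P1→B gives 7>4]
(C,Q): not NE [P1→B gives 9>3; P2→P gives 8>7]
(C,R): not NE [P1→A gives 9>8; P2→P gives 8>6]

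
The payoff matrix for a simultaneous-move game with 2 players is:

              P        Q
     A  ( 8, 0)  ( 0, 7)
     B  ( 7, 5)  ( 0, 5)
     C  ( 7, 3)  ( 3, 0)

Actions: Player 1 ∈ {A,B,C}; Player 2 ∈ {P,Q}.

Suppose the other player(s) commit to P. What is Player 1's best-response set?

P1 best: {A}

u_1(A vs P) = 8
u_1(B vs P) = 7
u_1(C vs P) = 7
max payoff 8 at {A}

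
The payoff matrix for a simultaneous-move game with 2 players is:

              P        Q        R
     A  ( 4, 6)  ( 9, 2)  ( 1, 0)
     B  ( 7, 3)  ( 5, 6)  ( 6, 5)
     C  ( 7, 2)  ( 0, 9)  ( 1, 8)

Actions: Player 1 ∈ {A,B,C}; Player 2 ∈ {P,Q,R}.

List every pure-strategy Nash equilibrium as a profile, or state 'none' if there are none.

No pure NE.

(A,P): not NE [P1→C gives 7>4]
(A,Q): not NE [P2→P gives 6>2]
(A,R): not NE [P1→B gives 6>1; P2→P gives 6>0]
(B,P): not NE [P2→Q gives 6>3]
(B,Q): not NE [P1→A gives 9>5]
(B,R): not NE [P2→Q gives 6>5]
(C,P): not NE [P2→Q gives 9>2]
(C,Q): not NE [P1→A gives 9>0]
(C,R): not NE [P1→B gives 6>1; P2→Q gives 9>8]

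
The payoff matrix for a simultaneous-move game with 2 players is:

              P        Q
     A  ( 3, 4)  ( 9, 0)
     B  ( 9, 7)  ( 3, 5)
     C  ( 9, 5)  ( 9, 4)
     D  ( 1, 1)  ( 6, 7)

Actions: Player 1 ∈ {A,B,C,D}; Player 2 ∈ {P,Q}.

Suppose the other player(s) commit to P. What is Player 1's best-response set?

BR_1 = {B,C}

u_1(A vs P) = 3
u_1(B vs P) = 9
u_1(C vs P) = 9
u_1(D vs P) = 1
max payoff 9 at {B,C}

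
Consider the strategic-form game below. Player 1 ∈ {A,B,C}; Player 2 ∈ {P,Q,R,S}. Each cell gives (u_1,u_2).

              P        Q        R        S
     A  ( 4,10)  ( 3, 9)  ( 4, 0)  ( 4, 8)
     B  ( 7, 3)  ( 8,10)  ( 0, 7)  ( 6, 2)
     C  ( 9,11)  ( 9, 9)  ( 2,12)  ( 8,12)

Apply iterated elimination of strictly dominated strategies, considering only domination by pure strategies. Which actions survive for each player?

P1 drop B (C beats it: P:9>7 Q:9>8 R:2>0 S:8>6)
P2 drop Q (P beats it: A:10>9 C:11>9)
P1→{A,C} P2→{P,R,S}

IESDS → P1:{A,C} P2:{P,R,S}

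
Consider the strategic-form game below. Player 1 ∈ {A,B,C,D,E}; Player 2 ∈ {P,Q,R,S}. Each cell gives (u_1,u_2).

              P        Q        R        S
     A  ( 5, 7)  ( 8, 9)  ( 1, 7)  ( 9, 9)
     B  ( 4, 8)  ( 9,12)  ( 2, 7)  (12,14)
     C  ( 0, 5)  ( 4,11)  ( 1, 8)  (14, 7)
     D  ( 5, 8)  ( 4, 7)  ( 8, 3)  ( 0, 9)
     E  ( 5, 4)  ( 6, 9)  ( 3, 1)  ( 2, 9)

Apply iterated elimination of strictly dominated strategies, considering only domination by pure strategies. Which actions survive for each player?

Remaining: P1:{B,C} P2:{Q,S}

P2 drop P (S beats it: A:9>7 B:14>8 C:7>5 D:9>8 E:9>4)
P1 drop A (B beats it: Q:9>8 R:2>1 S:12>9)
P2 drop R (Q beats it: B:12>7 C:11>8 D:7>3 E:9>1)
P1 drop D (B beats it: Q:9>4 S:12>0)
P1 drop E (B beats it: Q:9>6 S:12>2)
P1→{B,C} P2→{Q,S}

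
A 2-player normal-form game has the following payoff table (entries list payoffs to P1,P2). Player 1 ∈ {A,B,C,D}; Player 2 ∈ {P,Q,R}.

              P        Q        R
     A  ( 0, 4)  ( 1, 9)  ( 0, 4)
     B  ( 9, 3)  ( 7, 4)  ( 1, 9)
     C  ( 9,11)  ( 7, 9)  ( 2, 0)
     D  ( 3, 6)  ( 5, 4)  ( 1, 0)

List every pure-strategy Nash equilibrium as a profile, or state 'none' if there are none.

PSNE = {(C,P)}

(A,P): not NE [P1→C gives 9>0; P2→Q gives 9>4]
(A,Q): not NE [P1→C gives 7>1]
(A,R): not NE [P1→C gives 2>0; P2→Q gives 9>4]
(B,P): not NE [P2→R gives 9>3]
(B,Q): not NE [P2→R gives 9>4]
(B,R): not NE [P1→C gives 2>1]
(C,P): NE
(C,Q): not NE [P2→P gives 11>9]
(C,R): not NE [P2→P gives 11>0]
(D,P): not NE [P1→C gives 9>3]
(D,Q): not NE [P1→C gives 7>5; P2→P gives 6>4]
(D,R): not NE [P1→C gives 2>1; P2→P gives 6>0]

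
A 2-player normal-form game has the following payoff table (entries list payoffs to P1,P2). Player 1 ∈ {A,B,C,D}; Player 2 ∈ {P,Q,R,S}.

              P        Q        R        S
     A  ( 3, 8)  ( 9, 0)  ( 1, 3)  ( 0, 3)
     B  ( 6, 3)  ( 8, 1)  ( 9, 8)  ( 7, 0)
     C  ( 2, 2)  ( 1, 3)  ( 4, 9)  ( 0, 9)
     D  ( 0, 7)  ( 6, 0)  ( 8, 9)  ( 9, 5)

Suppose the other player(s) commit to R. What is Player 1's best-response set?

u_1(A vs R) = 1
u_1(B vs R) = 9
u_1(C vs R) = 4
u_1(D vs R) = 8
max payoff 9 at {B}

BR_1 = {B}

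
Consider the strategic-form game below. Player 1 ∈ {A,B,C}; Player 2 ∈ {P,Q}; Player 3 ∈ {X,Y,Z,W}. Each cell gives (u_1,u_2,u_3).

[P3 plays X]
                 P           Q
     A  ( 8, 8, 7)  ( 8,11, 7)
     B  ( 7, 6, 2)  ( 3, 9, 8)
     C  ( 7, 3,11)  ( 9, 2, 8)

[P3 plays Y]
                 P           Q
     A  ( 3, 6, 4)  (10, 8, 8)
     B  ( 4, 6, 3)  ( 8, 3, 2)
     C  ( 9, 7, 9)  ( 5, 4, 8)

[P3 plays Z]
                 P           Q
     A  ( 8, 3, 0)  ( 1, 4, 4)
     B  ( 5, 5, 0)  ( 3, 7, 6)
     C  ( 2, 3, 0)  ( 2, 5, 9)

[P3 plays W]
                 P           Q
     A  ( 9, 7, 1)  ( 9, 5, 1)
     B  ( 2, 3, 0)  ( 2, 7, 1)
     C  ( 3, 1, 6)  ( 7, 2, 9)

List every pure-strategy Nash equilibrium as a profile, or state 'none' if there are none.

(A,P,X): not NE [P2→Q gives 11>8]
(A,P,Y): not NE [P1→C gives 9>3; P2→Q gives 8>6; P3→X gives 7>4]
(A,P,Z): not NE [P2→Q gives 4>3; P3→X gives 7>0]
(A,P,W): not NE [P3→X gives 7>1]
(A,Q,X): not NE [P1→C gives 9>8; P3→Y gives 8>7]
(A,Q,Y): NE
(A,Q,Z): not NE [P1→B gives 3>1; P3→Y gives 8>4]
(A,Q,W): not NE [P2→P gives 7>5; P3→Y gives 8>1]
(B,P,X): not NE [P1→A gives 8>7; P2→Q gives 9>6; P3→Y gives 3>2]
(B,P,Y): not NE [P1→C gives 9>4]
(B,P,Z): not NE [P1→A gives 8>5; P2→Q gives 7>5; P3→Y gives 3>0]
(B,P,W): not NE [P1→A gives 9>2; P2→Q gives 7>3; P3→Y gives 3>0]
(B,Q,X): not NE [P1→C gives 9>3]
(B,Q,Y): not NE [P1→A gives 10>8; P2→P gives 6>3; P3→X gives 8>2]
(B,Q,Z): not NE [P3→X gives 8>6]
(B,Q,W): not NE [P1→A gives 9>2; P3→X gives 8>1]
(C,P,X): not NE [P1→A gives 8>7]
(C,P,Y): not NE [P3→X gives 11>9]
(C,P,Z): not NE [P1→A gives 8>2; P2→Q gives 5>3; P3→X gives 11>0]
(C,P,W): not NE [P1→A gives 9>3; P2→Q gives 2>1; P3→X gives 11>6]
(C,Q,X): not NE [P2→P gives 3>2; P3→W gives 9>8]
(C,Q,Y): not NE [P1→A gives 10>5; P2→P gives 7>4; P3→W gives 9>8]
(C,Q,Z): not NE [P1→B gives 3>2]
(C,Q,W): not NE [P1→A gives 9>7]

Nash profiles: (A,Q,Y)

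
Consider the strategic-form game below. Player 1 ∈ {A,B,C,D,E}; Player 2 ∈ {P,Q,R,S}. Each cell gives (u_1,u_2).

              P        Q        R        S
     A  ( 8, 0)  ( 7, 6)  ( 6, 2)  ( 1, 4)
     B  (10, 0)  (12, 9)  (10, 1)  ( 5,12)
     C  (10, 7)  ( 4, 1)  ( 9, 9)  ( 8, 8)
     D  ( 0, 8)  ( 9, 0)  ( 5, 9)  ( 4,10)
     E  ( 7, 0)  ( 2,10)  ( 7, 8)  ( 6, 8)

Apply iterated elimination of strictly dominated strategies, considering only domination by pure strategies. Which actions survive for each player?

Remaining: P1:{B,C} P2:{R,S}

P1 drop A (B beats it: P:10>8 Q:12>7 R:10>6 S:5>1)
P1 drop D (B beats it: P:10>0 Q:12>9 R:10>5 S:5>4)
P1 drop E (C beats it: P:10>7 Q:4>2 R:9>7 S:8>6)
P2 drop P (R beats it: B:1>0 C:9>7)
P2 drop Q (S beats it: B:12>9 C:8>1)
P1→{B,C} P2→{R,S}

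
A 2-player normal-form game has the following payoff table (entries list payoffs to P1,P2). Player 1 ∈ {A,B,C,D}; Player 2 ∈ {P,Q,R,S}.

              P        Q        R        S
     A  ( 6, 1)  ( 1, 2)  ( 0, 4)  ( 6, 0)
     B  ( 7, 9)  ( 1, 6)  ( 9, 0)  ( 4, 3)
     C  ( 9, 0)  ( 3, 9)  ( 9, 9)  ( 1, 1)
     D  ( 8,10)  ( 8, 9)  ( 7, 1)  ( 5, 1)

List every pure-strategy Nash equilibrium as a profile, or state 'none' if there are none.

PSNE = {(C,R)}

(A,P): not NE [P1→C gives 9>6; P2→R gives 4>1]
(A,Q): not NE [P1→D gives 8>1; P2→R gives 4>2]
(A,R): not NE [P1→C gives 9>0]
(A,S): not NE [P2→R gives 4>0]
(B,P): not NE [P1→C gives 9>7]
(B,Q): not NE [P1→D gives 8>1; P2→P gives 9>6]
(B,R): not NE [P2→P gives 9>0]
(B,S): not NE [P1→A gives 6>4; P2→P gives 9>3]
(C,P): not NE [P2→R gives 9>0]
(C,Q): not NE [P1→D gives 8>3]
(C,R): NE
(C,S): not NE [P1→A gives 6>1; P2→R gives 9>1]
(D,P): not NE [P1→C gives 9>8]
(D,Q): not NE [P2→P gives 10>9]
(D,R): not NE [P1→C gives 9>7; P2→P gives 10>1]
(D,S): not NE [P1→A gives 6>5; P2→P gives 10>1]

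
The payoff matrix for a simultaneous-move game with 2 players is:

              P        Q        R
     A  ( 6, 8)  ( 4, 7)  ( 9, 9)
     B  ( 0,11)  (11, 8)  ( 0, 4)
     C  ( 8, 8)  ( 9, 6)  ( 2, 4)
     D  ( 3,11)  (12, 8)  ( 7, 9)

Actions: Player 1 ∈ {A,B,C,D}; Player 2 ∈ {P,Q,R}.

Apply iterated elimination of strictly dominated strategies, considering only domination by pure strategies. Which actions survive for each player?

IESDS → P1:{A,C} P2:{P,R}

P1 drop B (D beats it: P:3>0 Q:12>11 R:7>0)
P2 drop Q (P beats it: A:8>7 C:8>6 D:11>8)
P1 drop D (A beats it: P:6>3 R:9>7)
P1→{A,C} P2→{P,R}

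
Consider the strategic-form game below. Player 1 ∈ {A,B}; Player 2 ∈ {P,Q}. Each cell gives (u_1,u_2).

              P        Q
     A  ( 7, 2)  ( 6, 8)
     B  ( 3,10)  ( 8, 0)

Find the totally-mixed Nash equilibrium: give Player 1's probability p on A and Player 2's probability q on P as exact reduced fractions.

(p,q) = (5/8, 1/3)

P1 indiff ⇒ q·7+(1-q)·6 = q·3+(1-q)·8 ⇒ q(4) = (1-q)(2) ⇒ q = 1/3
P2 indiff ⇒ p·2+(1-p)·10 = p·8+(1-p)·0 ⇒ p(-6) = (1-p)(-10) ⇒ p = 5/8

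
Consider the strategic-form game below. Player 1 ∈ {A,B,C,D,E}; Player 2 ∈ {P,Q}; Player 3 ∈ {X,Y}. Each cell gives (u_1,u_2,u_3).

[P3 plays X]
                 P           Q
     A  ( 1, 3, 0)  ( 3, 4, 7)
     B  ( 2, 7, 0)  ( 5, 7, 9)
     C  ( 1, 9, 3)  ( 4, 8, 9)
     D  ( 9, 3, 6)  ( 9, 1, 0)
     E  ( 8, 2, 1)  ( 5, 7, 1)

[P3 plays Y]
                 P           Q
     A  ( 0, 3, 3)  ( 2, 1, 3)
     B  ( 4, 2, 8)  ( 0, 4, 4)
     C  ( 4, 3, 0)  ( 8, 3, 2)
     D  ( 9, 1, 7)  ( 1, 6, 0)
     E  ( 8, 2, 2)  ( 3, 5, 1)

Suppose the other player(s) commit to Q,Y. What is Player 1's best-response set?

u_1(A vs Q,Y) = 2
u_1(B vs Q,Y) = 0
u_1(C vs Q,Y) = 8
u_1(D vs Q,Y) = 1
u_1(E vs Q,Y) = 3
max payoff 8 at {C}

BR_1 = {C}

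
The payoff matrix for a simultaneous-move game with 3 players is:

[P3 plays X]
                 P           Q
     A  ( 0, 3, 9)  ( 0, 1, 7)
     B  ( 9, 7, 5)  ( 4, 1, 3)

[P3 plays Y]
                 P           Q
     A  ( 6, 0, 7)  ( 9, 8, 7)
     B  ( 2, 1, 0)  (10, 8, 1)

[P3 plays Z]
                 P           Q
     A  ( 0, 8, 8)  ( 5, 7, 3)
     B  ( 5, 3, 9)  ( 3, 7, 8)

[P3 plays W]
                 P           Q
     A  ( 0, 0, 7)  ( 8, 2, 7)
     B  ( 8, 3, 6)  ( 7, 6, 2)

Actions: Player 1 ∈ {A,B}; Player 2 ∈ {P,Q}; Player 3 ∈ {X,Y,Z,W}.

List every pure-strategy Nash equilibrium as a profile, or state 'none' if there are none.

Nash profiles: (A,Q,W)

(A,P,X): not NE [P1→B gives 9>0]
(A,P,Y): not NE [P2→Q gives 8>0; P3→X gives 9>7]
(A,P,Z): not NE [P1→B gives 5>0; P3→X gives 9>8]
(A,P,W): not NE [P1→B gives 8>0; P2→Q gives 2>0; P3→X gives 9>7]
(A,Q,X): not NE [P1→B gives 4>0; P2→P gives 3>1]
(A,Q,Y): not NE [P1→B gives 10>9]
(A,Q,Z): not NE [P2→P gives 8>7; P3→W gives 7>3]
(A,Q,W): NE
(B,P,X): not NE [P3→Z gives 9>5]
(B,P,Y): not NE [P1→A gives 6>2; P2→Q gives 8>1; P3→Z gives 9>0]
(B,P,Z): not NE [P2→Q gives 7>3]
(B,P,W): not NE [P2→Q gives 6>3; P3→Z gives 9>6]
(B,Q,X): not NE [P2→P gives 7>1; P3→Z gives 8>3]
(B,Q,Y): not NE [P3→Z gives 8>1]
(B,Q,Z): not NE [P1→A gives 5>3]
(B,Q,W): not NE [P1→A gives 8>7; P3→Z gives 8>2]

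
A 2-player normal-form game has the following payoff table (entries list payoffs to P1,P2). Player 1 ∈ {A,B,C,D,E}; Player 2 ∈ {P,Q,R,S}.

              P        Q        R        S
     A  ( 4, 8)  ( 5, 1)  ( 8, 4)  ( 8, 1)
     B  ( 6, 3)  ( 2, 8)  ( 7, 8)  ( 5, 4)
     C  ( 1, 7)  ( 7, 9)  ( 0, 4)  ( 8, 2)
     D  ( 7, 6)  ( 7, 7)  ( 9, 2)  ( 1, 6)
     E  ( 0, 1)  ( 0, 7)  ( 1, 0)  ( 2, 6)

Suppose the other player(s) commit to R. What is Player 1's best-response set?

u_1(A vs R) = 8
u_1(B vs R) = 7
u_1(C vs R) = 0
u_1(D vs R) = 9
u_1(E vs R) = 1
max payoff 9 at {D}

argmax u_1 = {D}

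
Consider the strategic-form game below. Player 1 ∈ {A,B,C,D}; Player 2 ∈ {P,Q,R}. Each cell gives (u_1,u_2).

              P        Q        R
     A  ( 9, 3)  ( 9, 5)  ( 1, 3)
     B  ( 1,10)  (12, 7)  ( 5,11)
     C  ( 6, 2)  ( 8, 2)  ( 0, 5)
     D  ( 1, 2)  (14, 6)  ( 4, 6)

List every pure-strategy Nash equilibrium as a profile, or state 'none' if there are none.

NE set: (B,R), (D,Q)

(A,P): not NE [P2→Q gives 5>3]
(A,Q): not NE [P1→D gives 14>9]
(A,R): not NE [P1→B gives 5>1; P2→Q gives 5>3]
(B,P): not NE [P1→A gives 9>1; P2→R gives 11>10]
(B,Q): not NE [P1→D gives 14>12; P2→R gives 11>7]
(B,R): NE
(C,P): not NE [P1→A gives 9>6; P2→R gives 5>2]
(C,Q): not NE [P1→D gives 14>8; P2→R gives 5>2]
(C,R): not NE [P1→B gives 5>0]
(D,P): not NE [P1→A gives 9>1; P2→R gives 6>2]
(D,Q): NE
(D,R): not NE [P1→B gives 5>4]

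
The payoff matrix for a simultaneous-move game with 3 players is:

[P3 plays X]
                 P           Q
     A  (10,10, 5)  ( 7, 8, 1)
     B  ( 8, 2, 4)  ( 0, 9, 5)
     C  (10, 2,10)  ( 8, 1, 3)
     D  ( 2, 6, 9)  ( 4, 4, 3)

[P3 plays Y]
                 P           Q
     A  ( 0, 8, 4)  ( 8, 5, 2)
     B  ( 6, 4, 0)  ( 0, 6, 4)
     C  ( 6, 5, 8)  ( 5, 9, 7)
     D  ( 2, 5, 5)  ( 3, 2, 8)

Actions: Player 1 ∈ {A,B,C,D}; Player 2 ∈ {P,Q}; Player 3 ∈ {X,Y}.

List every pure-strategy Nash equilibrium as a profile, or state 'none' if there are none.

NE set: (A,P,X), (C,P,X)

(A,P,X): NE
(A,P,Y): not NE [P1→C gives 6>0; P3→X gives 5>4]
(A,Q,X): not NE [P1→C gives 8>7; P2→P gives 10>8; P3→Y gives 2>1]
(A,Q,Y): not NE [P2→P gives 8>5]
(B,P,X): not NE [P1→C gives 10>8; P2→Q gives 9>2]
(B,P,Y): not NE [P2→Q gives 6>4; P3→X gives 4>0]
(B,Q,X): not NE [P1→C gives 8>0]
(B,Q,Y): not NE [P1→A gives 8>0; P3→X gives 5>4]
(C,P,X): NE
(C,P,Y): not NE [P2→Q gives 9>5; P3→X gives 10>8]
(C,Q,X): not NE [P2→P gives 2>1; P3→Y gives 7>3]
(C,Q,Y): not NE [P1→A gives 8>5]
(D,P,X): not NE [P1→C gives 10>2]
(D,P,Y): not NE [P1→C gives 6>2; P3→X gives 9>5]
(D,Q,X): not NE [P1→C gives 8>4; P2→P gives 6>4; P3→Y gives 8>3]
(D,Q,Y): not NE [P1→A gives 8>3; P2→P gives 5>2]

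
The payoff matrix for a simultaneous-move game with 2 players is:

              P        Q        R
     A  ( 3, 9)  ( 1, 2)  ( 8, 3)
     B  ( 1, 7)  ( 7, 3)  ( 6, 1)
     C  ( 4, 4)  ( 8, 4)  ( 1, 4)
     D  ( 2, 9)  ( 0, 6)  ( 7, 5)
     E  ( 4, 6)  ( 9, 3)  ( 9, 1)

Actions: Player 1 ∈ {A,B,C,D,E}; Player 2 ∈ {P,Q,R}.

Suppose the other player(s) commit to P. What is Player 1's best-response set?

u_1(A vs P) = 3
u_1(B vs P) = 1
u_1(C vs P) = 4
u_1(D vs P) = 2
u_1(E vs P) = 4
max payoff 4 at {C,E}

BR_1 = {C,E}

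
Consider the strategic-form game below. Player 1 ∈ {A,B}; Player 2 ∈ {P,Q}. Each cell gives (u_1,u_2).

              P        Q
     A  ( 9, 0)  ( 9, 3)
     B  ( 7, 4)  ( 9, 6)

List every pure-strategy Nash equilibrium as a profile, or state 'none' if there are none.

(A,P): not NE [P2→Q gives 3>0]
(A,Q): NE
(B,P): not NE [P1→A gives 9>7; P2→Q gives 6>4]
(B,Q): NE

PSNE = {(A,Q), (B,Q)}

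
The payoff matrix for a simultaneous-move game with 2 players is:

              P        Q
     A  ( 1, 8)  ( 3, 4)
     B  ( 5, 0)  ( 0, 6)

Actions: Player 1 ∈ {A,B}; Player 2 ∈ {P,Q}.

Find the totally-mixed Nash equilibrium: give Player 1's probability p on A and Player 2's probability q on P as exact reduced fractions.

P1 indiff ⇒ q·1+(1-q)·3 = q·5+(1-q)·0 ⇒ q(-4) = (1-q)(-3) ⇒ q = 3/7
P2 indiff ⇒ p·8+(1-p)·0 = p·4+(1-p)·6 ⇒ p(4) = (1-p)(6) ⇒ p = 3/5

(p,q) = (3/5, 3/7)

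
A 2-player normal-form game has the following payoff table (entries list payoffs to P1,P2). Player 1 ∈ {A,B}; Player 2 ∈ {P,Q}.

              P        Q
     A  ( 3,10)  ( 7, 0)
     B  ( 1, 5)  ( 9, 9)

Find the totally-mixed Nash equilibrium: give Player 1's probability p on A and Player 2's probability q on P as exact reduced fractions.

P1 indiff ⇒ q·3+(1-q)·7 = q·1+(1-q)·9 ⇒ q(2) = (1-q)(2) ⇒ q = 1/2
P2 indiff ⇒ p·10+(1-p)·5 = p·0+(1-p)·9 ⇒ p(10) = (1-p)(4) ⇒ p = 2/7

(p,q) = (2/7, 1/2)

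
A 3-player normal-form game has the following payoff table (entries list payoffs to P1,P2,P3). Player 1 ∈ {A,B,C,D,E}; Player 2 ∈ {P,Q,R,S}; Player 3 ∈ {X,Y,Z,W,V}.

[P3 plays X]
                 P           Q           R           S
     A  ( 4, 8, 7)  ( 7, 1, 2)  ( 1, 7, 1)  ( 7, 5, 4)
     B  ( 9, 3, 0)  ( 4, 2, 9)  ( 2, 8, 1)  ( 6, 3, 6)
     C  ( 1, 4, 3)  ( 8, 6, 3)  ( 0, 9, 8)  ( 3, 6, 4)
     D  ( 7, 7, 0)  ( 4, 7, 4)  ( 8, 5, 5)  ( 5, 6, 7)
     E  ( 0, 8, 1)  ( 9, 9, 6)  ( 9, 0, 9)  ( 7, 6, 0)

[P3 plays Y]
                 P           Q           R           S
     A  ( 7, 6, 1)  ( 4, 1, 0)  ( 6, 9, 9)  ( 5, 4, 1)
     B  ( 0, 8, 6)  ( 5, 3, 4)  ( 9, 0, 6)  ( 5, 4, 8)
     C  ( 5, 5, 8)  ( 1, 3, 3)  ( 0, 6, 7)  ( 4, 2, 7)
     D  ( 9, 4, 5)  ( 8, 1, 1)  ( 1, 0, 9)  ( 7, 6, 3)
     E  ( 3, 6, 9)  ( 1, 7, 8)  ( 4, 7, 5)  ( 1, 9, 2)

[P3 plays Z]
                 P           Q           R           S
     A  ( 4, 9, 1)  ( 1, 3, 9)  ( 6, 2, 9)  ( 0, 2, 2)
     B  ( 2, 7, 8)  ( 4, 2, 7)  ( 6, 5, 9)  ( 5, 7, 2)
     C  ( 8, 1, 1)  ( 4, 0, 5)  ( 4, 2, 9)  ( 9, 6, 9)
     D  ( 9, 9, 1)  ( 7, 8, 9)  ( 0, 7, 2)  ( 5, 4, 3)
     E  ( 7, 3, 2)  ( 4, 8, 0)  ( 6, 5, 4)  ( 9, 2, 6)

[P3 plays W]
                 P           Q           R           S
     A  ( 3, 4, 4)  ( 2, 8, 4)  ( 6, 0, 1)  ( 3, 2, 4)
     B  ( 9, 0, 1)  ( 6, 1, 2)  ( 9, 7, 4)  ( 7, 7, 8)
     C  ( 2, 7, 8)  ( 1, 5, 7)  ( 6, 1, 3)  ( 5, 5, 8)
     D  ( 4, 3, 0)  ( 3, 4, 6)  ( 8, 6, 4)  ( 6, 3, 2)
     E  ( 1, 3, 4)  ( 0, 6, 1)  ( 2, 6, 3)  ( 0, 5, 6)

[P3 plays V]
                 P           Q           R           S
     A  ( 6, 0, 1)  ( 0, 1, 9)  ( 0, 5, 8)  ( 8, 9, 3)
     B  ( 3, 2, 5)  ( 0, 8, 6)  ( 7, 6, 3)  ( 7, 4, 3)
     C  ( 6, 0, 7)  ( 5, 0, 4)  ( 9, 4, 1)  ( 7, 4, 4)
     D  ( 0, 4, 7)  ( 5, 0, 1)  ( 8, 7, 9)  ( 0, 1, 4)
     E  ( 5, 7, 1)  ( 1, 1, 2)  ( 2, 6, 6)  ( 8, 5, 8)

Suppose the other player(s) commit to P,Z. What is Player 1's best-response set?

BR_1 = {D}

u_1(A vs P,Z) = 4
u_1(B vs P,Z) = 2
u_1(C vs P,Z) = 8
u_1(D vs P,Z) = 9
u_1(E vs P,Z) = 7
max payoff 9 at {D}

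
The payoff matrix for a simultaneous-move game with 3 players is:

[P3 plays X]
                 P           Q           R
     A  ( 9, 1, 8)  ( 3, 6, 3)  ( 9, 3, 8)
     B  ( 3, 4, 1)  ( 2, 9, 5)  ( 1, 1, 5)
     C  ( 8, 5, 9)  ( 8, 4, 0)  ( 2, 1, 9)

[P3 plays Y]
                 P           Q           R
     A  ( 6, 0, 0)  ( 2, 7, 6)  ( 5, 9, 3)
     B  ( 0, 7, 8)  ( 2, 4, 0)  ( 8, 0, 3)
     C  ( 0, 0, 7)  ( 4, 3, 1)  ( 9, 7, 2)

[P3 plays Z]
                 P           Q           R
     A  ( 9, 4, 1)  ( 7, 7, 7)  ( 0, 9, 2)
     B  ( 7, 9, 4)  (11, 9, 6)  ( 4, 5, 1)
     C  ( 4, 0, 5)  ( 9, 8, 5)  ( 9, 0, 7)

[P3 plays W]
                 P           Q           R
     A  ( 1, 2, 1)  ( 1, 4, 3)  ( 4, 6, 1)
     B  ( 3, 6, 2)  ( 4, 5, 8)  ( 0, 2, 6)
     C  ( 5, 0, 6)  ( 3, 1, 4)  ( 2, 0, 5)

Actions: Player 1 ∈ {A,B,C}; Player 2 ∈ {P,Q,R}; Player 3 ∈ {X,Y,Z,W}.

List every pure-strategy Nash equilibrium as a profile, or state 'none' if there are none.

(A,P,X): not NE [P2→Q gives 6>1]
(A,P,Y): not NE [P2→R gives 9>0; P3→X gives 8>0]
(A,P,Z): not NE [P2→R gives 9>4; P3→X gives 8>1]
(A,P,W): not NE [P1→C gives 5>1; P2→R gives 6>2; P3→X gives 8>1]
(A,Q,X): not NE [P1→C gives 8>3; P3→Z gives 7>3]
(A,Q,Y): not NE [P1→C gives 4>2; P2→R gives 9>7; P3→Z gives 7>6]
(A,Q,Z): not NE [P1→B gives 11>7; P2→R gives 9>7]
(A,Q,W): not NE [P1→B gives 4>1; P2→R gives 6>4; P3→Z gives 7>3]
(A,R,X): not NE [P2→Q gives 6>3]
(A,R,Y): not NE [P1→C gives 9>5; P3→X gives 8>3]
(A,R,Z): not NE [P1→C gives 9>0; P3→X gives 8>2]
(A,R,W): not NE [P3→X gives 8>1]
(B,P,X): not NE [P1→A gives 9>3; P2→Q gives 9>4; P3→Y gives 8>1]
(B,P,Y): not NE [P1→A gives 6>0]
(B,P,Z): not NE [P1→A gives 9>7; P3→Y gives 8>4]
(B,P,W): not NE [P1→C gives 5>3; P3→Y gives 8>2]
(B,Q,X): not NE [P1→C gives 8>2; P3→W gives 8>5]
(B,Q,Y): not NE [P1→C gives 4>2; P2→P gives 7>4; P3→W gives 8>0]
(B,Q,Z): not NE [P3→W gives 8>6]
(B,Q,W): not NE [P2→P gives 6>5]
(B,R,X): not NE [P1→A gives 9>1; P2→Q gives 9>1; P3→W gives 6>5]
(B,R,Y): not NE [P1→C gives 9>8; P2→P gives 7>0; P3→W gives 6>3]
(B,R,Z): not NE [P1→C gives 9>4; P2→Q gives 9>5; P3→W gives 6>1]
(B,R,W): not NE [P1→A gives 4>0; P2→P gives 6>2]
(C,P,X): not NE [P1→A gives 9>8]
(C,P,Y): not NE [P1→A gives 6>0; P2→R gives 7>0; P3→X gives 9>7]
(C,P,Z): not NE [P1→A gives 9>4; P2→Q gives 8>0; P3→X gives 9>5]
(C,P,W): not NE [P2→Q gives 1>0; P3→X gives 9>6]
(C,Q,X): not NE [P2→P gives 5>4; P3→Z gives 5>0]
(C,Q,Y): not NE [P2→R gives 7>3; P3→Z gives 5>1]
(C,Q,Z): not NE [P1→B gives 11>9]
(C,Q,W): not NE [P1→B gives 4>3; P3→Z gives 5>4]
(C,R,X): not NE [P1→A gives 9>2; P2→P gives 5>1]
(C,R,Y): not NE [P3→X gives 9>2]
(C,R,Z): not NE [P2→Q gives 8>0; P3→X gives 9>7]
(C,R,W): not NE [P1→A gives 4>2; P2→Q gives 1>0; P3→X gives 9>5]

PSNE: ∅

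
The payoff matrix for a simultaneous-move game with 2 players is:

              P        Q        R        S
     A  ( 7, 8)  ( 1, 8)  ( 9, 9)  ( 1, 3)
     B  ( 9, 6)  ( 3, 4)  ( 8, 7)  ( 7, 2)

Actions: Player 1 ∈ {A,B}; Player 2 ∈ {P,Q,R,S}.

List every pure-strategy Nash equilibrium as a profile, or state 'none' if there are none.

(A,P): not NE [P1→B gives 9>7; P2→R gives 9>8]
(A,Q): not NE [P1→B gives 3>1; P2→R gives 9>8]
(A,R): NE
(A,S): not NE [P1→B gives 7>1; P2→R gives 9>3]
(B,P): not NE [P2→R gives 7>6]
(B,Q): not NE [P2→R gives 7>4]
(B,R): not NE [P1→A gives 9>8]
(B,S): not NE [P2→R gives 7>2]

PSNE = {(A,R)}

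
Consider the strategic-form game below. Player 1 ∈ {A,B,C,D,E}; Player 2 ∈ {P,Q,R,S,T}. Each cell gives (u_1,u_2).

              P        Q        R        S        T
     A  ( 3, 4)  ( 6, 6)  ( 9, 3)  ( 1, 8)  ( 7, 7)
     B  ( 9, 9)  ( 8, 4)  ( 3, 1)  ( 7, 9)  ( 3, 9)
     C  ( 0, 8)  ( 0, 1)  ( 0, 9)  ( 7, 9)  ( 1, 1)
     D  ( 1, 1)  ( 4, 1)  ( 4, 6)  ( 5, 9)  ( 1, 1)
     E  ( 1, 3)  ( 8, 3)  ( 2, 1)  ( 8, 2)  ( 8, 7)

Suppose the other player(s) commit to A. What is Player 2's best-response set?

u_2(P vs A) = 4
u_2(Q vs A) = 6
u_2(R vs A) = 3
u_2(S vs A) = 8
u_2(T vs A) = 7
max payoff 8 at {S}

argmax u_2 = {S}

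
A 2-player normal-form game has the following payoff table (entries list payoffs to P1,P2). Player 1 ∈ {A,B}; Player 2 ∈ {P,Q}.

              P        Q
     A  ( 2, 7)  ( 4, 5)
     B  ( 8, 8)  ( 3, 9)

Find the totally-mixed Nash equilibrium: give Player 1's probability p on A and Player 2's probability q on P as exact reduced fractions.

P1 indiff ⇒ q·2+(1-q)·4 = q·8+(1-q)·3 ⇒ q(-6) = (1-q)(-1) ⇒ q = 1/7
P2 indiff ⇒ p·7+(1-p)·8 = p·5+(1-p)·9 ⇒ p(2) = (1-p)(1) ⇒ p = 1/3

P1 mixes 1/3 on A; P2 mixes 1/7 on P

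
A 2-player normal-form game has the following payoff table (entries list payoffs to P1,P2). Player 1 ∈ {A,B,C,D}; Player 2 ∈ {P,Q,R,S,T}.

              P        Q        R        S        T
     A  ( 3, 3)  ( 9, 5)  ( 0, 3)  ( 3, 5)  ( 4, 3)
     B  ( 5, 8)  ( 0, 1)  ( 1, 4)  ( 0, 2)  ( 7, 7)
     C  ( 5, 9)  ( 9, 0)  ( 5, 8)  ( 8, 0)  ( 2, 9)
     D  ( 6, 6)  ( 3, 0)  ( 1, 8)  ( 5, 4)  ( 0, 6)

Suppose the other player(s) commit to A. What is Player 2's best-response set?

P2 best: {Q,S}

u_2(P vs A) = 3
u_2(Q vs A) = 5
u_2(R vs A) = 3
u_2(S vs A) = 5
u_2(T vs A) = 3
max payoff 5 at {Q,S}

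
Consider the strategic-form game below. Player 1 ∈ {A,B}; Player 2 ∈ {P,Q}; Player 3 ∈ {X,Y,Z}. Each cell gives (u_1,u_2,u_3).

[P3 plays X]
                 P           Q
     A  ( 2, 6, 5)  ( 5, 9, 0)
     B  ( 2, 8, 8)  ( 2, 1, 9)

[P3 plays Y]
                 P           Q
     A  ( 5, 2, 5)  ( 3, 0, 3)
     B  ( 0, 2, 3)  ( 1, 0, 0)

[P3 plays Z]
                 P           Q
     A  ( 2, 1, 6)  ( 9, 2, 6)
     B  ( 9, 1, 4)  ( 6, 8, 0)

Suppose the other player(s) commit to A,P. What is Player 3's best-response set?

u_3(X vs A,P) = 5
u_3(Y vs A,P) = 5
u_3(Z vs A,P) = 6
max payoff 6 at {Z}

BR_3 = {Z}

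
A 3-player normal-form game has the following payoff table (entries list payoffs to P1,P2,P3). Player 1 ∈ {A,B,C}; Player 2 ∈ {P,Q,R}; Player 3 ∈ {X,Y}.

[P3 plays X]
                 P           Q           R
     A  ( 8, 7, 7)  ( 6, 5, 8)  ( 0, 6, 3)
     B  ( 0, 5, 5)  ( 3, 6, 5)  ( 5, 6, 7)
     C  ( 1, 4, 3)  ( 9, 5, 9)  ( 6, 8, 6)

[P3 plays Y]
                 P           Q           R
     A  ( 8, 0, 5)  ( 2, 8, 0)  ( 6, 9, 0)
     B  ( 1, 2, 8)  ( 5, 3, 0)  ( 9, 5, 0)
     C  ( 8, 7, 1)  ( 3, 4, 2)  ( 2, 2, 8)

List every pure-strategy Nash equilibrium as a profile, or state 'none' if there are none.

(A,P,X): NE
(A,P,Y): not NE [P2→R gives 9>0; P3→X gives 7>5]
(A,Q,X): not NE [P1→C gives 9>6; P2→P gives 7>5]
(A,Q,Y): not NE [P1→B gives 5>2; P2→R gives 9>8; P3→X gives 8>0]
(A,R,X): not NE [P1→C gives 6>0; P2→P gives 7>6]
(A,R,Y): not NE [P1→B gives 9>6; P3→X gives 3>0]
(B,P,X): not NE [P1→A gives 8>0; P2→R gives 6>5; P3→Y gives 8>5]
(B,P,Y): not NE [P1→C gives 8>1; P2→R gives 5>2]
(B,Q,X): not NE [P1→C gives 9>3]
(B,Q,Y): not NE [P2→R gives 5>3; P3→X gives 5>0]
(B,R,X): not NE [P1→C gives 6>5]
(B,R,Y): not NE [P3→X gives 7>0]
(C,P,X): not NE [P1→A gives 8>1; P2→R gives 8>4]
(C,P,Y): not NE [P3→X gives 3>1]
(C,Q,X): not NE [P2→R gives 8>5]
(C,Q,Y): not NE [P1→B gives 5>3; P2→P gives 7>4; P3→X gives 9>2]
(C,R,X): not NE [P3→Y gives 8>6]
(C,R,Y): not NE [P1→B gives 9>2; P2→P gives 7>2]

Nash profiles: (A,P,X)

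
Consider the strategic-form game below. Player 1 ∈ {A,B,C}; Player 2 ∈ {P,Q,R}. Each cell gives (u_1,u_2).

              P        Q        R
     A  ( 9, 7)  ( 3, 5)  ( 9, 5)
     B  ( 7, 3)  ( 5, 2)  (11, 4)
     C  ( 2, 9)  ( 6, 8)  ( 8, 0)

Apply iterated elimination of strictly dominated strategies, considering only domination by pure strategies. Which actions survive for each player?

Remaining: P1:{A,B} P2:{P,R}

P2 drop Q (P beats it: A:7>5 B:3>2 C:9>8)
P1 drop C (A beats it: P:9>2 R:9>8)
P1→{A,B} P2→{P,R}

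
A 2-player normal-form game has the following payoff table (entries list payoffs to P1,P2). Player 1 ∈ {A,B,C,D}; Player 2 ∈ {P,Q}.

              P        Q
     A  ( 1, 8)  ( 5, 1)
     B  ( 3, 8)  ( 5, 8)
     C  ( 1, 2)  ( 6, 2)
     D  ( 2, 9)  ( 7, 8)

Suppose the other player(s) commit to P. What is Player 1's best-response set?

u_1(A vs P) = 1
u_1(B vs P) = 3
u_1(C vs P) = 1
u_1(D vs P) = 2
max payoff 3 at {B}

BR_1 = {B}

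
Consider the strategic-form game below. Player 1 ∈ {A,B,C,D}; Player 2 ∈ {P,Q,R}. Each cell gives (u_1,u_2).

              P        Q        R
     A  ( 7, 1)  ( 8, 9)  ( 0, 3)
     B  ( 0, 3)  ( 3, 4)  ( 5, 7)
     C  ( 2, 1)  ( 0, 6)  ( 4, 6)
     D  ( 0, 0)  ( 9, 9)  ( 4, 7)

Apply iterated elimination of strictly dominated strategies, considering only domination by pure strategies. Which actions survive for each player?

Survivors P1:{B,D} P2:{Q,R}

P2 drop P (Q beats it: A:9>1 B:4>3 C:6>1 D:9>0)
P1 drop A (D beats it: Q:9>8 R:4>0)
P1 drop C (B beats it: Q:3>0 R:5>4)
P1→{B,D} P2→{Q,R}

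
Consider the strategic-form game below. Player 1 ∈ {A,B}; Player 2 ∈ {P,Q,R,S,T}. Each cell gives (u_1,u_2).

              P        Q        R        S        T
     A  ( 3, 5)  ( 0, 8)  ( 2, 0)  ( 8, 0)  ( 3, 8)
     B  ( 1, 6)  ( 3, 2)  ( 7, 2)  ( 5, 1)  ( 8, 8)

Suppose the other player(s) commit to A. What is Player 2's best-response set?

u_2(P vs A) = 5
u_2(Q vs A) = 8
u_2(R vs A) = 0
u_2(S vs A) = 0
u_2(T vs A) = 8
max payoff 8 at {Q,T}

P2 best: {Q,T}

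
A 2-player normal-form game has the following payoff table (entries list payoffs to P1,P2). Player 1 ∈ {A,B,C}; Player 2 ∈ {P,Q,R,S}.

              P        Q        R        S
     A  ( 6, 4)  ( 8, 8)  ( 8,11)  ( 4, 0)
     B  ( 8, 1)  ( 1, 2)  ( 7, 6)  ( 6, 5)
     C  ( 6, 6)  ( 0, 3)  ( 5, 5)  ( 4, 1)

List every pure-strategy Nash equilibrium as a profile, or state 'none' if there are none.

(A,P): not NE [P1→B gives 8>6; P2→R gives 11>4]
(A,Q): not NE [P2→R gives 11>8]
(A,R): NE
(A,S): not NE [P1→B gives 6>4; P2→R gives 11>0]
(B,P): not NE [P2→R gives 6>1]
(B,Q): not NE [P1→A gives 8>1; P2→R gives 6>2]
(B,R): not NE [P1→A gives 8>7]
(B,S): not NE [P2→R gives 6>5]
(C,P): not NE [P1→B gives 8>6]
(C,Q): not NE [P1→A gives 8>0; P2→P gives 6>3]
(C,R): not NE [P1→A gives 8>5; P2→P gives 6>5]
(C,S): not NE [P1→B gives 6>4; P2→P gives 6>1]

PSNE = {(A,R)}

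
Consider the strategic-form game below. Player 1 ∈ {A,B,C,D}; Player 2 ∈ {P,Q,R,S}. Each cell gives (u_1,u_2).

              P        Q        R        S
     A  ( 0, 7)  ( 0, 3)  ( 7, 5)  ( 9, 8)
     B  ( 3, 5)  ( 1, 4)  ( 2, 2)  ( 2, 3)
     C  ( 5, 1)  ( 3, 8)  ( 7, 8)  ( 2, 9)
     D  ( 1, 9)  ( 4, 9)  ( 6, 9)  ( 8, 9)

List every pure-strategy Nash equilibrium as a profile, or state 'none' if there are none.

PSNE = {(A,S), (D,Q)}

(A,P): not NE [P1→C gives 5>0; P2→S gives 8>7]
(A,Q): not NE [P1→D gives 4>0; P2→S gives 8>3]
(A,R): not NE [P2→S gives 8>5]
(A,S): NE
(B,P): not NE [P1→C gives 5>3]
(B,Q): not NE [P1→D gives 4>1; P2→P gives 5>4]
(B,R): not NE [P1→C gives 7>2; P2→P gives 5>2]
(B,S): not NE [P1→A gives 9>2; P2→P gives 5>3]
(C,P): not NE [P2→S gives 9>1]
(C,Q): not NE [P1→D gives 4>3; P2→S gives 9>8]
(C,R): not NE [P2→S gives 9>8]
(C,S): not NE [P1→A gives 9>2]
(D,P): not NE [P1→C gives 5>1]
(D,Q): NE
(D,R): not NE [P1→C gives 7>6]
(D,S): not NE [P1→A gives 9>8]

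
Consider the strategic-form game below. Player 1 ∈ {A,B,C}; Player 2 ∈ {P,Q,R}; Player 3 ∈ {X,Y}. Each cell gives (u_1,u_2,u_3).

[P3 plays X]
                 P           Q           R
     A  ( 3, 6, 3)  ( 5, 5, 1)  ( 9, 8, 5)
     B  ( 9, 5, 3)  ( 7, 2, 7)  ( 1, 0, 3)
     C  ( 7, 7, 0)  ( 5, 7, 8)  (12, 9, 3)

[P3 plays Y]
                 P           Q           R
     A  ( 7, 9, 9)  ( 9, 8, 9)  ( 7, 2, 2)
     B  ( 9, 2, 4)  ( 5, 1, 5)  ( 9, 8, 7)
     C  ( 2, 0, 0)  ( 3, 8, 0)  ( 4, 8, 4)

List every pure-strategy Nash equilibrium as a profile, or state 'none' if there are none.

PSNE = {(B,R,Y)}

(A,P,X): not NE [P1→B gives 9>3; P2→R gives 8>6; P3→Y gives 9>3]
(A,P,Y): not NE [P1→B gives 9>7]
(A,Q,X): not NE [P1→B gives 7>5; P2→R gives 8>5; P3→Y gives 9>1]
(A,Q,Y): not NE [P2→P gives 9>8]
(A,R,X): not NE [P1→C gives 12>9]
(A,R,Y): not NE [P1→B gives 9>7; P2→P gives 9>2; P3→X gives 5>2]
(B,P,X): not NE [P3→Y gives 4>3]
(B,P,Y): not NE [P2→R gives 8>2]
(B,Q,X): not NE [P2→P gives 5>2]
(B,Q,Y): not NE [P1→A gives 9>5; P2→R gives 8>1; P3→X gives 7>5]
(B,R,X): not NE [P1→C gives 12>1; P2→P gives 5>0; P3→Y gives 7>3]
(B,R,Y): NE
(C,P,X): not NE [P1→B gives 9>7; P2→R gives 9>7]
(C,P,Y): not NE [P1→B gives 9>2; P2→R gives 8>0]
(C,Q,X): not NE [P1→B gives 7>5; P2→R gives 9>7]
(C,Q,Y): not NE [P1→A gives 9>3; P3→X gives 8>0]
(C,R,X): not NE [P3→Y gives 4>3]
(C,R,Y): not NE [P1→B gives 9>4]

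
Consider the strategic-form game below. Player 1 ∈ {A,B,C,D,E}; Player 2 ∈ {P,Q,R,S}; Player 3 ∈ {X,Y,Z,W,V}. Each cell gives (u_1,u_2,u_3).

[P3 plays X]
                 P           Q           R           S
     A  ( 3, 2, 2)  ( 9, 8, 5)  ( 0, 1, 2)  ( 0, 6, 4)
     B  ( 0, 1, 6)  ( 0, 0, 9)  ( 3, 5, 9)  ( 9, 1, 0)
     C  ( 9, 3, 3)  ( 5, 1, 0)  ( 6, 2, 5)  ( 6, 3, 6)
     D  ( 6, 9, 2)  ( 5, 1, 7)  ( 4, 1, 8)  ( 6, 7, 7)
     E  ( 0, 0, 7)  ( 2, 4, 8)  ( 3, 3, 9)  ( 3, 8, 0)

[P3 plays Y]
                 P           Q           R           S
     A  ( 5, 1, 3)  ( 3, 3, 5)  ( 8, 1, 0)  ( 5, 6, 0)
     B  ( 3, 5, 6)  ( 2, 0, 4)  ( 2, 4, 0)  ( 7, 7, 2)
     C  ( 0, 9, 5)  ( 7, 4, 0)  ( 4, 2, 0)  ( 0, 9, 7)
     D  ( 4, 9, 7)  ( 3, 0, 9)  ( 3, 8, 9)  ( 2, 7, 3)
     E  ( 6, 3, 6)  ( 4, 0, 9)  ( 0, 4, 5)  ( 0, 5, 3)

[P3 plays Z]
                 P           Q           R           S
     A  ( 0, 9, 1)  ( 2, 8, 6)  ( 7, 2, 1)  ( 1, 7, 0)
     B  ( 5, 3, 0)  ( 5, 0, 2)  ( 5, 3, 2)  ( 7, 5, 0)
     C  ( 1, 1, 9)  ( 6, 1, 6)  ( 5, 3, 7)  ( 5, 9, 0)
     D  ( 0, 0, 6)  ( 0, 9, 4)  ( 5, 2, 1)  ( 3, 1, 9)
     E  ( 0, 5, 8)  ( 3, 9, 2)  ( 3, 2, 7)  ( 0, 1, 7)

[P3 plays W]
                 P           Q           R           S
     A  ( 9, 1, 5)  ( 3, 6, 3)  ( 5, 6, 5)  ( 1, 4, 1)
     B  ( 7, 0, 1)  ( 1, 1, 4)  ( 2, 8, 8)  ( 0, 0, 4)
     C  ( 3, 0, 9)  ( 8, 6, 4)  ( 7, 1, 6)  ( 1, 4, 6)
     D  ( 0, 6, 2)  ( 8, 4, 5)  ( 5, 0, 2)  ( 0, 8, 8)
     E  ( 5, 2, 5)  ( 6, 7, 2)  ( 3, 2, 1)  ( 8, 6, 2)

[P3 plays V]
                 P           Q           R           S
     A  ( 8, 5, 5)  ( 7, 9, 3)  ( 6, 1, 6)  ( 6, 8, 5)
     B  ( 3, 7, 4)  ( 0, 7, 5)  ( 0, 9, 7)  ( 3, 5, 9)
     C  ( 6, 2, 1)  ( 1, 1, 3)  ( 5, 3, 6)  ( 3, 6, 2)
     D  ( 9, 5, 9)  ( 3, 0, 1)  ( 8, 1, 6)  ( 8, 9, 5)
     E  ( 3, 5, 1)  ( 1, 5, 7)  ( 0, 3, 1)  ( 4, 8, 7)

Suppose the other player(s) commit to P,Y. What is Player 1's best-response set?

u_1(A vs P,Y) = 5
u_1(B vs P,Y) = 3
u_1(C vs P,Y) = 0
u_1(D vs P,Y) = 4
u_1(E vs P,Y) = 6
max payoff 6 at {E}

argmax u_1 = {E}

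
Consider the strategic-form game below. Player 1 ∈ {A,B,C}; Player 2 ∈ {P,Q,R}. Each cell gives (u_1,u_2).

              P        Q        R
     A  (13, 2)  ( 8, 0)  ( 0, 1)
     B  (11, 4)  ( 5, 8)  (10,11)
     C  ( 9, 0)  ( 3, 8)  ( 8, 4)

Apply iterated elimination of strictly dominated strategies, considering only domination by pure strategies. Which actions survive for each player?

P1 drop C (B beats it: P:11>9 Q:5>3 R:10>8)
P2 drop Q (R beats it: A:1>0 B:11>8)
P1→{A,B} P2→{P,R}

Remaining: P1:{A,B} P2:{P,R}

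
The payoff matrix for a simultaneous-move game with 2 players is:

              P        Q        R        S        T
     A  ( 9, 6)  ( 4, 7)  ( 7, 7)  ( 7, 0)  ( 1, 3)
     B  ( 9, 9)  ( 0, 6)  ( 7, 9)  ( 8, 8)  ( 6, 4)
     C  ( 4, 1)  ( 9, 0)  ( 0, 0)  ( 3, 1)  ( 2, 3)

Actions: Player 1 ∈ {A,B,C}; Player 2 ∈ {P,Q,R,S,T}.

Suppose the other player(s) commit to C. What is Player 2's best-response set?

u_2(P vs C) = 1
u_2(Q vs C) = 0
u_2(R vs C) = 0
u_2(S vs C) = 1
u_2(T vs C) = 3
max payoff 3 at {T}

BR_2 = {T}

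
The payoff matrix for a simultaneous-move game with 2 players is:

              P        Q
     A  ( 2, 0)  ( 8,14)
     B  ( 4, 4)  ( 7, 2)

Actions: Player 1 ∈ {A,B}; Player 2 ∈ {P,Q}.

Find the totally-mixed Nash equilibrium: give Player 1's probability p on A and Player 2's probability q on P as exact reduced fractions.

P1 indiff ⇒ q·2+(1-q)·8 = q·4+(1-q)·7 ⇒ q(-2) = (1-q)(-1) ⇒ q = 1/3
P2 indiff ⇒ p·0+(1-p)·4 = p·14+(1-p)·2 ⇒ p(-14) = (1-p)(-2) ⇒ p = 1/8

p=1/8, q=1/3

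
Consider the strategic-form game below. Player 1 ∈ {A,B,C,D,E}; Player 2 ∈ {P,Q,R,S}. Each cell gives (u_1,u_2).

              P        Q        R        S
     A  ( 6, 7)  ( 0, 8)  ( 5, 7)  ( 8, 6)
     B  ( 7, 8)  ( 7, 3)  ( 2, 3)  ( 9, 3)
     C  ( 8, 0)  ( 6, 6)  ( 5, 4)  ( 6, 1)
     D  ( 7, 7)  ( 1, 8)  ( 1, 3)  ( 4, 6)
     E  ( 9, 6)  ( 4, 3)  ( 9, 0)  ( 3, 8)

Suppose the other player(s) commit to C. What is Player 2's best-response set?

argmax u_2 = {Q}

u_2(P vs C) = 0
u_2(Q vs C) = 6
u_2(R vs C) = 4
u_2(S vs C) = 1
max payoff 6 at {Q}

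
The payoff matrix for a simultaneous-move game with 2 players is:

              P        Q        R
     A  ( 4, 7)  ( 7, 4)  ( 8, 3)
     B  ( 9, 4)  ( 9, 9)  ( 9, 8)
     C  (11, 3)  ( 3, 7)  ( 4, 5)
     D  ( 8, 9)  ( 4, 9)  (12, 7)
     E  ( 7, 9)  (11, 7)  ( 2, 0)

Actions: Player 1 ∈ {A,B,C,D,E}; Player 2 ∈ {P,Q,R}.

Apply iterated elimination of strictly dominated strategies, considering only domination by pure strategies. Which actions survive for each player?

IESDS → P1:{B,C,E} P2:{P,Q}

P1 drop A (B beats it: P:9>4 Q:9>7 R:9>8)
P2 drop R (Q beats it: B:9>8 C:7>5 D:9>7 E:7>0)
P1 drop D (B beats it: P:9>8 Q:9>4)
P1→{B,C,E} P2→{P,Q}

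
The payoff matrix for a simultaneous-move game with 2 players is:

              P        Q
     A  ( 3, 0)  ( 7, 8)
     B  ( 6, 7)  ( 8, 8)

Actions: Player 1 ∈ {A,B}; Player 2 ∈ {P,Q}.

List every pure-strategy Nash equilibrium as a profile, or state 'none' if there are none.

Nash profiles: (B,Q)

(A,P): not NE [P1→B gives 6>3; P2→Q gives 8>0]
(A,Q): not NE [P1→B gives 8>7]
(B,P): not NE [P2→Q gives 8>7]
(B,Q): NE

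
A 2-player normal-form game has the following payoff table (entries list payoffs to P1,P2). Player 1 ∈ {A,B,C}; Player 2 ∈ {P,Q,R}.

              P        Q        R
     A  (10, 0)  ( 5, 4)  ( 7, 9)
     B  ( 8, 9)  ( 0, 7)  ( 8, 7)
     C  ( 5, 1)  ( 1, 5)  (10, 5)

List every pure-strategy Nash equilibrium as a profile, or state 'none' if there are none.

Nash profiles: (C,R)

(A,P): not NE [P2→R gives 9>0]
(A,Q): not NE [P2→R gives 9>4]
(A,R): not NE [P1→C gives 10>7]
(B,P): not NE [P1→A gives 10>8]
(B,Q): not NE [P1→A gives 5>0; P2→P gives 9>7]
(B,R): not NE [P1→C gives 10>8; P2→P gives 9>7]
(C,P): not NE [P1→A gives 10>5; P2→R gives 5>1]
(C,Q): not NE [P1→A gives 5>1]
(C,R): NE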